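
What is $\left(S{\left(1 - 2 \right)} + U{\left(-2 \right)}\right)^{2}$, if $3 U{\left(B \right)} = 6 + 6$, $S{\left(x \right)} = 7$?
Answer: $121$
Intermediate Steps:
$U{\left(B \right)} = 4$ ($U{\left(B \right)} = \frac{6 + 6}{3} = \frac{1}{3} \cdot 12 = 4$)
$\left(S{\left(1 - 2 \right)} + U{\left(-2 \right)}\right)^{2} = \left(7 + 4\right)^{2} = 11^{2} = 121$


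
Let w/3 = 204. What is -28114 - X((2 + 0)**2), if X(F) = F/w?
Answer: -4301443/153 ≈ -28114.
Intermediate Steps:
w = 612 (w = 3*204 = 612)
X(F) = F/612
-28114 - X((2 + 0)**2) = -28114 - (2 + 0)**2/612 = -28114 - 2**2/612 = -28114 - 4/612 = -28114 - 1*1/153 = -28114 - 1/153 = -4301443/153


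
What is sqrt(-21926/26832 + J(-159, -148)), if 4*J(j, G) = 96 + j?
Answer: I*sqrt(745476810)/6708 ≈ 4.0703*I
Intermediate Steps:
J(j, G) = 24 + j/4 (J(j, G) = (96 + j)/4 = 24 + j/4)
sqrt(-21926/26832 + J(-159, -148)) = sqrt(-21926/26832 + (24 + (1/4)*(-159))) = sqrt(-21926*1/26832 + (24 - 159/4)) = sqrt(-10963/13416 - 63/4) = sqrt(-222265/13416) = I*sqrt(745476810)/6708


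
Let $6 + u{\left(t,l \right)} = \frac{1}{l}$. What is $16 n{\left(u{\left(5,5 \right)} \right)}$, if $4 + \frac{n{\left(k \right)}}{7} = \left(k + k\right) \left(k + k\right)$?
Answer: $\frac{365568}{25} \approx 14623.0$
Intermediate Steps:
$u{\left(t,l \right)} = -6 + \frac{1}{l}$
$n{\left(k \right)} = -28 + 28 k^{2}$ ($n{\left(k \right)} = -28 + 7 \left(k + k\right) \left(k + k\right) = -28 + 7 \cdot 2 k 2 k = -28 + 7 \cdot 4 k^{2} = -28 + 28 k^{2}$)
$16 n{\left(u{\left(5,5 \right)} \right)} = 16 \left(-28 + 28 \left(-6 + \frac{1}{5}\right)^{2}\right) = 16 \left(-28 + 28 \left(- \frac{29}{5}\right)^{2}\right) = 16 \left(-28 + 28 \cdot \frac{841}{25}\right) = 16 \left(-28 + \frac{23548}{25}\right) = 16 \cdot \frac{22848}{25} = \frac{365568}{25}$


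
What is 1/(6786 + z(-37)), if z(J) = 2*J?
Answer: 1/6712 ≈ 0.00014899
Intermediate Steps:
1/(6786 + z(-37)) = 1/(6786 + 2*(-37)) = 1/(6786 - 74) = 1/6712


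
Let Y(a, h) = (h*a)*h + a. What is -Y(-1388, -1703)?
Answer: 4025491480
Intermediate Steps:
Y(a, h) = a + a*h² (Y(a, h) = (a*h)*h + a = a*h² + a = a + a*h²)
-Y(-1388, -1703) = -(-1388)*(1 + (-1703)²) = -(-1388)*(1 + 2900209) = -(-1388)*2900210 = -1*(-4025491480) = 4025491480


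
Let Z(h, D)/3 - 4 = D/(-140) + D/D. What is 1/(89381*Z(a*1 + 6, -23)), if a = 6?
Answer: 140/193867389 ≈ 7.2214e-7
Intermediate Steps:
Z(h, D) = 15 - 3*D/140 (Z(h, D) = 12 + 3*(D/(-140) + D/D) = 12 + 3*(D*(-1/140) + 1) = 12 + 3*(-D/140 + 1) = 12 + 3*(1 - D/140) = 12 + (3 - 3*D/140) = 15 - 3*D/140)
1/(89381*Z(a*1 + 6, -23)) = 1/(89381*(15 - 3/140*(-23))) = 1/(89381*(15 + 69/140)) = 1/(89381*(2169/140)) = (1/89381)*(140/2169) = 140/193867389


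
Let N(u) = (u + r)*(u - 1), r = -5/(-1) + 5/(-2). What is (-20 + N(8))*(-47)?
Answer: -5029/2 ≈ -2514.5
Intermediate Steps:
r = 5/2 (r = -5*(-1) + 5*(-½) = 5 - 5/2 = 5/2 ≈ 2.5000)
N(u) = (-1 + u)*(5/2 + u) (N(u) = (u + 5/2)*(u - 1) = (5/2 + u)*(-1 + u) = (-1 + u)*(5/2 + u))
(-20 + N(8))*(-47) = (-20 + (-5/2 + 8² + (3/2)*8))*(-47) = (-20 + (-5/2 + 64 + 12))*(-47) = (-20 + 147/2)*(-47) = (107/2)*(-47) = -5029/2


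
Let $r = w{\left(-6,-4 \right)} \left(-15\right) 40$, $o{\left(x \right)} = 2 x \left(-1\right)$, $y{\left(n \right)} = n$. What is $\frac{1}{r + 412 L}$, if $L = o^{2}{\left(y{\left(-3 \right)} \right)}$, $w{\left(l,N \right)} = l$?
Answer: $\frac{1}{18432} \approx 5.4253 \cdot 10^{-5}$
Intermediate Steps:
$o{\left(x \right)} = - 2 x$
$L = 36$ ($L = \left(\left(-2\right) \left(-3\right)\right)^{2} = 6^{2} = 36$)
$r = 3600$ ($r = \left(-6\right) \left(-15\right) 40 = 90 \cdot 40 = 3600$)
$\frac{1}{r + 412 L} = \frac{1}{3600 + 412 \cdot 36} = \frac{1}{3600 + 14832} = \frac{1}{18432}$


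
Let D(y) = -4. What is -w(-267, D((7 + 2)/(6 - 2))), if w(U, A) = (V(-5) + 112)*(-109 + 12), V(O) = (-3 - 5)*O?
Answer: 14744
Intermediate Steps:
V(O) = -8*O
w(U, A) = -14744 (w(U, A) = (-8*(-5) + 112)*(-109 + 12) = (40 + 112)*(-97) = 152*(-97) = -14744)
-w(-267, D((7 + 2)/(6 - 2))) = -1*(-14744) = 14744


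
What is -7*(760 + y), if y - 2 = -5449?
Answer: 32809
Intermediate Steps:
y = -5447 (y = 2 - 5449 = -5447)
-7*(760 + y) = -7*(760 - 5447) = -7*(-4687) = 32809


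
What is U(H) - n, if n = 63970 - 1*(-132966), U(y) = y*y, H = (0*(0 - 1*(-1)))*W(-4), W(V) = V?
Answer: -196936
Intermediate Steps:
H = 0 (H = (0*(0 - 1*(-1)))*(-4) = (0*(0 + 1))*(-4) = (0*1)*(-4) = 0*(-4) = 0)
U(y) = y²
n = 196936 (n = 63970 + 132966 = 196936)
U(H) - n = 0² - 1*196936 = 0 - 196936 = -196936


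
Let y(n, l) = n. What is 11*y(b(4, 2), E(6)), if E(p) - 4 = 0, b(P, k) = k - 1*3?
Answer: -11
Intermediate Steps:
b(P, k) = -3 + k (b(P, k) = k - 3 = -3 + k)
E(p) = 4 (E(p) = 4 + 0 = 4)
11*y(b(4, 2), E(6)) = 11*(-3 + 2) = 11*(-1) = -11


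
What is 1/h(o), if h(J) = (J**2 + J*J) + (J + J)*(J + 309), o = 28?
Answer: 1/20440 ≈ 4.8924e-5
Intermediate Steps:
h(J) = 2*J**2 + 2*J*(309 + J) (h(J) = (J**2 + J**2) + (2*J)*(309 + J) = 2*J**2 + 2*J*(309 + J))
1/h(o) = 1/(2*28*(309 + 2*28)) = 1/(2*28*(309 + 56)) = 1/(2*28*365) = 1/20440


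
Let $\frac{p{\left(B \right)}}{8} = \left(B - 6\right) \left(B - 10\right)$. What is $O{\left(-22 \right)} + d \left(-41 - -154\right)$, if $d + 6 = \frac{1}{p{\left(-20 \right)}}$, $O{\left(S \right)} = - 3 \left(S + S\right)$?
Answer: $- \frac{3406927}{6240} \approx -545.98$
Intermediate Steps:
$p{\left(B \right)} = 8 \left(-10 + B\right) \left(-6 + B\right)$ ($p{\left(B \right)} = 8 \left(B - 6\right) \left(B - 10\right) = 8 \left(-6 + B\right) \left(-10 + B\right) = 8 \left(-10 + B\right) \left(-6 + B\right)$)
$O{\left(S \right)} = - 6 S$ ($O{\left(S \right)} = - 3 \cdot 2 S = - 6 S$)
$d = - \frac{37439}{6240}$ ($d = -6 + \frac{1}{480 - -2560 + 8 \left(-20\right)^{2}} = -6 + \frac{1}{480 + 2560 + 8 \cdot 400} = -6 + \frac{1}{480 + 2560 + 3200} = -6 + \frac{1}{6240} = - \frac{37439}{6240} \approx -5.9998$)
$O{\left(-22 \right)} + d \left(-41 - -154\right) = \left(-6\right) \left(-22\right) - \frac{37439 \left(-41 - -154\right)}{6240} = 132 - \frac{37439 \left(-41 + 154\right)}{6240} = 132 - \frac{4230607}{6240} = - \frac{3406927}{6240}$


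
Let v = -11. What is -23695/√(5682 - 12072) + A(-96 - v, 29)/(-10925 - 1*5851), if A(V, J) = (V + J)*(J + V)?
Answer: -392/2097 + 4739*I*√710/426 ≈ -0.18693 + 296.42*I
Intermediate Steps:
A(V, J) = (J + V)² (A(V, J) = (J + V)*(J + V) = (J + V)²)
-23695/√(5682 - 12072) + A(-96 - v, 29)/(-10925 - 1*5851) = -23695/√(5682 - 12072) + (29 + (-96 - 1*(-11)))²/(-10925 - 1*5851) = -23695*(-I*√710/2130) + (29 + (-96 + 11))²/(-10925 - 5851) = -23695*(-I*√710/2130) + (29 - 85)²/(-16776) = -(-4739)*I*√710/426 + (-56)²*(-1/16776) = 4739*I*√710/426 + 3136*(-1/16776) = 4739*I*√710/426 - 392/2097 = -392/2097 + 4739*I*√710/426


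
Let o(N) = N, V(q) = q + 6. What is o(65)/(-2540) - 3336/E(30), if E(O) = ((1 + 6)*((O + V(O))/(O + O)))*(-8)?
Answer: 2117359/39116 ≈ 54.130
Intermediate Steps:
V(q) = 6 + q
E(O) = -28*(6 + 2*O)/O (E(O) = ((1 + 6)*((O + (6 + O))/(O + O)))*(-8) = (7*((6 + 2*O)/((2*O))))*(-8) = (7*((6 + 2*O)*(1/(2*O))))*(-8) = (7*((6 + 2*O)/(2*O)))*(-8) = (7*(6 + 2*O)/(2*O))*(-8) = -28*(6 + 2*O)/O)
o(65)/(-2540) - 3336/E(30) = 65/(-2540) - 3336/(-56 - 168/30) = 65*(-1/2540) - 3336/(-56 - 168*1/30) = -13/508 - 3336/(-56 - 28/5) = -13/508 - 3336/(-308/5) = -13/508 - 3336*(-5/308) = -13/508 + 4170/77 = 2117359/39116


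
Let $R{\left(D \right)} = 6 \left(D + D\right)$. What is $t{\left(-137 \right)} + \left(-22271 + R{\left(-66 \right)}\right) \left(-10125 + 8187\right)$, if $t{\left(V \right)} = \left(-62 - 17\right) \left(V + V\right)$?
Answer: $44717740$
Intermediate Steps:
$t{\left(V \right)} = - 158 V$ ($t{\left(V \right)} = - 79 \cdot 2 V = - 158 V$)
$R{\left(D \right)} = 12 D$ ($R{\left(D \right)} = 6 \cdot 2 D = 12 D$)
$t{\left(-137 \right)} + \left(-22271 + R{\left(-66 \right)}\right) \left(-10125 + 8187\right) = \left(-158\right) \left(-137\right) + \left(-22271 + 12 \left(-66\right)\right) \left(-10125 + 8187\right) = 21646 + \left(-22271 - 792\right) \left(-1938\right) = 21646 - -44696094 = 21646 + 44696094 = 44717740$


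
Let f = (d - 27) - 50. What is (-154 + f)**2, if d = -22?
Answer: 64009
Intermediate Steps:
f = -99 (f = (-22 - 27) - 50 = -49 - 50 = -99)
(-154 + f)**2 = (-154 - 99)**2 = (-253)**2 = 64009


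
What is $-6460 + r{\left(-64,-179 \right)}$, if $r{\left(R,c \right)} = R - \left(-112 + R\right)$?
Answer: $-6348$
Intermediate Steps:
$r{\left(R,c \right)} = 112$
$-6460 + r{\left(-64,-179 \right)} = -6460 + 112 = -6348$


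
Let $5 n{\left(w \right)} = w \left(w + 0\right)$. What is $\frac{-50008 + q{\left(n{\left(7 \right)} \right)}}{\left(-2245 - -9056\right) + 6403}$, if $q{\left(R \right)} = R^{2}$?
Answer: $- \frac{1247799}{330350} \approx -3.7772$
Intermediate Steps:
$n{\left(w \right)} = \frac{w^{2}}{5}$ ($n{\left(w \right)} = \frac{w \left(w + 0\right)}{5} = \frac{w w}{5} = \frac{w^{2}}{5}$)
$\frac{-50008 + q{\left(n{\left(7 \right)} \right)}}{\left(-2245 - -9056\right) + 6403} = \frac{-50008 + \left(\frac{7^{2}}{5}\right)^{2}}{\left(-2245 - -9056\right) + 6403} = \frac{-50008 + \left(\frac{1}{5} \cdot 49\right)^{2}}{\left(-2245 + 9056\right) + 6403} = \frac{-50008 + \left(\frac{49}{5}\right)^{2}}{6811 + 6403} = \frac{-50008 + \frac{2401}{25}}{13214} = \left(- \frac{1247799}{25}\right) \frac{1}{13214} = - \frac{1247799}{330350}$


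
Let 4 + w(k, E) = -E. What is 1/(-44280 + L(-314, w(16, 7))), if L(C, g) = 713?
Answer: -1/43567 ≈ -2.2953e-5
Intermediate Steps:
w(k, E) = -4 - E
1/(-44280 + L(-314, w(16, 7))) = 1/(-44280 + 713) = 1/(-43567) = -1/43567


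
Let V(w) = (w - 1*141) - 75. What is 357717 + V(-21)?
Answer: 357480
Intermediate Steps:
V(w) = -216 + w (V(w) = (w - 141) - 75 = (-141 + w) - 75 = -216 + w)
357717 + V(-21) = 357717 + (-216 - 21) = 357717 - 237 = 357480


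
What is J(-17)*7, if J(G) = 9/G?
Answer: -63/17 ≈ -3.7059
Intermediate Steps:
J(-17)*7 = (9/(-17))*7 = (9*(-1/17))*7 = -9/17*7 = -63/17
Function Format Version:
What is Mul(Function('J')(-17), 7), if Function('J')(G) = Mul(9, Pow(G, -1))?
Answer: Rational(-63, 17) ≈ -3.7059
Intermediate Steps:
Mul(Function('J')(-17), 7) = Mul(Mul(9, Pow(-17, -1)), 7) = Mul(Mul(9, Rational(-1, 17)), 7) = Mul(Rational(-9, 17), 7) = Rational(-63, 17)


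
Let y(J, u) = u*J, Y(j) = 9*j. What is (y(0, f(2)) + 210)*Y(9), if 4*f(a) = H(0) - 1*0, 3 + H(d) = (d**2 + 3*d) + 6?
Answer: 17010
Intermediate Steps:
H(d) = 3 + d**2 + 3*d (H(d) = -3 + ((d**2 + 3*d) + 6) = -3 + (6 + d**2 + 3*d) = 3 + d**2 + 3*d)
f(a) = 3/4 (f(a) = ((3 + 0**2 + 3*0) - 1*0)/4 = ((3 + 0 + 0) + 0)/4 = (3 + 0)/4 = (1/4)*3 = 3/4)
y(J, u) = J*u
(y(0, f(2)) + 210)*Y(9) = (0*(3/4) + 210)*(9*9) = (0 + 210)*81 = 210*81 = 17010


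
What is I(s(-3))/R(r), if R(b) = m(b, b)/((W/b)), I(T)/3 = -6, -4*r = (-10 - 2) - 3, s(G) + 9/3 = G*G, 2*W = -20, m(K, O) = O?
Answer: 64/5 ≈ 12.800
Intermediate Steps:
W = -10 (W = (½)*(-20) = -10)
s(G) = -3 + G² (s(G) = -3 + G*G = -3 + G²)
r = 15/4 (r = -((-10 - 2) - 3)/4 = -(-12 - 3)/4 = -¼*(-15) = 15/4 ≈ 3.7500)
I(T) = -18 (I(T) = 3*(-6) = -18)
R(b) = -b²/10 (R(b) = b/((-10/b)) = b*(-b/10) = -b²/10)
I(s(-3))/R(r) = -18/((-(15/4)²/10)) = -18/((-⅒*225/16)) = -18/(-45/32) = -18*(-32/45) = 64/5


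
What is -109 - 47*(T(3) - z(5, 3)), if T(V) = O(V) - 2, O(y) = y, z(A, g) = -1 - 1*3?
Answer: -344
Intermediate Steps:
z(A, g) = -4 (z(A, g) = -1 - 3 = -4)
T(V) = -2 + V (T(V) = V - 2 = -2 + V)
-109 - 47*(T(3) - z(5, 3)) = -109 - 47*((-2 + 3) - 1*(-4)) = -109 - 47*(1 + 4) = -109 - 47*5 = -109 - 235 = -344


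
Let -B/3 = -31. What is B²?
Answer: 8649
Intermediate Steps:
B = 93 (B = -3*(-31) = 93)
B² = 93² = 8649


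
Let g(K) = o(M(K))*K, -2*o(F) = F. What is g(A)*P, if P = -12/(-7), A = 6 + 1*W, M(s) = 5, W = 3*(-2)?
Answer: 0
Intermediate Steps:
W = -6
o(F) = -F/2
A = 0 (A = 6 + 1*(-6) = 6 - 6 = 0)
P = 12/7 (P = -12*(-1/7) = 12/7 ≈ 1.7143)
g(K) = -5*K/2 (g(K) = (-1/2*5)*K = -5*K/2)
g(A)*P = -5/2*0*(12/7) = 0*(12/7) = 0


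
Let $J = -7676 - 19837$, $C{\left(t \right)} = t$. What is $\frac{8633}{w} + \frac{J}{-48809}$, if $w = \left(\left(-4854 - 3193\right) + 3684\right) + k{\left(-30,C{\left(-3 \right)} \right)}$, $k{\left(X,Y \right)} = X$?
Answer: $- \frac{300503488}{214417937} \approx -1.4015$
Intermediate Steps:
$J = -27513$
$w = -4393$ ($w = \left(\left(-4854 - 3193\right) + 3684\right) - 30 = \left(-8047 + 3684\right) - 30 = -4363 - 30 = -4393$)
$\frac{8633}{w} + \frac{J}{-48809} = \frac{8633}{-4393} - \frac{27513}{-48809} = 8633 \left(- \frac{1}{4393}\right) - - \frac{27513}{48809} = - \frac{8633}{4393} + \frac{27513}{48809} = - \frac{300503488}{214417937}$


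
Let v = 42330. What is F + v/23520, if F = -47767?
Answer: -37447917/784 ≈ -47765.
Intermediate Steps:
F + v/23520 = -47767 + 42330/23520 = -47767 + 42330*(1/23520) = -47767 + 1411/784 = -37447917/784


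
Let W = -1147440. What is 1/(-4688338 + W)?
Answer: -1/5835778 ≈ -1.7136e-7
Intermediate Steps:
1/(-4688338 + W) = 1/(-4688338 - 1147440) = 1/(-5835778) = -1/5835778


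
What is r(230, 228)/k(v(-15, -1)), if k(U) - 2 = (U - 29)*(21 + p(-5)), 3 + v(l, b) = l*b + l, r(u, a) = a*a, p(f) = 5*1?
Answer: -25992/415 ≈ -62.631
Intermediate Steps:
p(f) = 5
r(u, a) = a**2
v(l, b) = -3 + l + b*l (v(l, b) = -3 + (l*b + l) = -3 + (b*l + l) = -3 + (l + b*l) = -3 + l + b*l)
k(U) = -752 + 26*U (k(U) = 2 + (U - 29)*(21 + 5) = 2 + (-29 + U)*26 = 2 + (-754 + 26*U) = -752 + 26*U)
r(230, 228)/k(v(-15, -1)) = 228**2/(-752 + 26*(-3 - 15 - 1*(-15))) = 51984/(-752 + 26*(-3 - 15 + 15)) = 51984/(-752 + 26*(-3)) = 51984/(-752 - 78) = 51984/(-830) = 51984*(-1/830) = -25992/415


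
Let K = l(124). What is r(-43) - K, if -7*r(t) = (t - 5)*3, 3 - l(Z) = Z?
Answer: 991/7 ≈ 141.57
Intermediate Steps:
l(Z) = 3 - Z
r(t) = 15/7 - 3*t/7 (r(t) = -(t - 5)*3/7 = -(-5 + t)*3/7 = -(-15 + 3*t)/7 = 15/7 - 3*t/7)
K = -121 (K = 3 - 1*124 = 3 - 124 = -121)
r(-43) - K = (15/7 - 3/7*(-43)) - 1*(-121) = (15/7 + 129/7) + 121 = 144/7 + 121 = 991/7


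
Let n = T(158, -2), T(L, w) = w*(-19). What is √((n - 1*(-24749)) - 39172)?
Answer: I*√14385 ≈ 119.94*I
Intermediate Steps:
T(L, w) = -19*w
n = 38 (n = -19*(-2) = 38)
√((n - 1*(-24749)) - 39172) = √((38 - 1*(-24749)) - 39172) = √((38 + 24749) - 39172) = √(24787 - 39172) = √(-14385) = I*√14385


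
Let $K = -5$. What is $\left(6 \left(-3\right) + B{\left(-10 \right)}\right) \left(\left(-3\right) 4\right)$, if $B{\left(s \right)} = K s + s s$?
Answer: $-1584$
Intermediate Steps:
$B{\left(s \right)} = s^{2} - 5 s$ ($B{\left(s \right)} = - 5 s + s s = - 5 s + s^{2} = s^{2} - 5 s$)
$\left(6 \left(-3\right) + B{\left(-10 \right)}\right) \left(\left(-3\right) 4\right) = \left(6 \left(-3\right) - 10 \left(-5 - 10\right)\right) \left(\left(-3\right) 4\right) = \left(-18 - -150\right) \left(-12\right) = \left(-18 + 150\right) \left(-12\right) = 132 \left(-12\right) = -1584$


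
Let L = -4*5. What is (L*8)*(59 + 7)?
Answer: -10560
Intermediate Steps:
L = -20
(L*8)*(59 + 7) = (-20*8)*(59 + 7) = -160*66 = -10560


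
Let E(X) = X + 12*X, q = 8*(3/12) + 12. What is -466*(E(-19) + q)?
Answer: 108578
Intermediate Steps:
q = 14 (q = 8*(3*(1/12)) + 12 = 8*(1/4) + 12 = 2 + 12 = 14)
E(X) = 13*X
-466*(E(-19) + q) = -466*(13*(-19) + 14) = -466*(-247 + 14) = -466*(-233) = 108578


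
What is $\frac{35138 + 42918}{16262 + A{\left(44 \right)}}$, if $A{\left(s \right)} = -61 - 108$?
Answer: $\frac{7096}{1463} \approx 4.8503$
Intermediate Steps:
$A{\left(s \right)} = -169$
$\frac{35138 + 42918}{16262 + A{\left(44 \right)}} = \frac{35138 + 42918}{16262 - 169} = \frac{78056}{16093} = 78056 \cdot \frac{1}{16093} = \frac{7096}{1463}$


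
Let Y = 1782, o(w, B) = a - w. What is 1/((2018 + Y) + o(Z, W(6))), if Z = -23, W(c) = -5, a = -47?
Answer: 1/3776 ≈ 0.00026483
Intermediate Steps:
o(w, B) = -47 - w
1/((2018 + Y) + o(Z, W(6))) = 1/((2018 + 1782) + (-47 - 1*(-23))) = 1/(3800 + (-47 + 23)) = 1/(3800 - 24) = 1/3776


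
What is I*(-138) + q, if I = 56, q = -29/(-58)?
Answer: -15455/2 ≈ -7727.5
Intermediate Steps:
q = ½ (q = -29*(-1/58) = ½ ≈ 0.50000)
I*(-138) + q = 56*(-138) + ½ = -7728 + ½ = -15455/2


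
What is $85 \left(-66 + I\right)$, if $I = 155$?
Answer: $7565$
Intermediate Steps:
$85 \left(-66 + I\right) = 85 \left(-66 + 155\right) = 85 \cdot 89 = 7565$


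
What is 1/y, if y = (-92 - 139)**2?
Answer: 1/53361 ≈ 1.8740e-5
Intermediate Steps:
y = 53361 (y = (-231)**2 = 53361)
1/y = 1/53361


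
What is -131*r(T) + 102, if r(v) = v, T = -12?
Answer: 1674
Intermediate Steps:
-131*r(T) + 102 = -131*(-12) + 102 = 1572 + 102 = 1674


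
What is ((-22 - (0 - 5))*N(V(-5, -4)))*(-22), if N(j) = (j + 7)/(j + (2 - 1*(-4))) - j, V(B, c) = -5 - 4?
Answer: 10846/3 ≈ 3615.3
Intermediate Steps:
V(B, c) = -9
N(j) = -j + (7 + j)/(6 + j) (N(j) = (7 + j)/(j + (2 + 4)) - j = (7 + j)/(j + 6) - j = (7 + j)/(6 + j) - j = -j + (7 + j)/(6 + j))
((-22 - (0 - 5))*N(V(-5, -4)))*(-22) = ((-22 - (0 - 5))*((7 - 1*(-9)² - 5*(-9))/(6 - 9)))*(-22) = ((-22 - 1*(-5))*((7 - 1*81 + 45)/(-3)))*(-22) = ((-22 + 5)*(-(7 - 81 + 45)/3))*(-22) = -(-17)*(-29)/3*(-22) = -17*29/3*(-22) = -493/3*(-22) = 10846/3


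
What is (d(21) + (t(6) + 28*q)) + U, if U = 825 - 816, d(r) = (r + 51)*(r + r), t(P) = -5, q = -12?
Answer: 2692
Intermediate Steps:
d(r) = 2*r*(51 + r) (d(r) = (51 + r)*(2*r) = 2*r*(51 + r))
U = 9
(d(21) + (t(6) + 28*q)) + U = (2*21*(51 + 21) + (-5 + 28*(-12))) + 9 = (2*21*72 + (-5 - 336)) + 9 = (3024 - 341) + 9 = 2683 + 9 = 2692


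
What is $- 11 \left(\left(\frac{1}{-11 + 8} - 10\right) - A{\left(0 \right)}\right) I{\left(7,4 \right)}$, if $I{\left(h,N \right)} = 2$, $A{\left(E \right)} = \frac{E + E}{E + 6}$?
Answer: $\frac{682}{3} \approx 227.33$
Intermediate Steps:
$A{\left(E \right)} = \frac{2 E}{6 + E}$
$- 11 \left(\left(\frac{1}{-11 + 8} - 10\right) - A{\left(0 \right)}\right) I{\left(7,4 \right)} = - 11 \left(\left(\frac{1}{-11 + 8} - 10\right) - 2 \cdot 0 \frac{1}{6 + 0}\right) 2 = - 11 \left(\left(\frac{1}{-3} - 10\right) - 2 \cdot 0 \cdot \frac{1}{6}\right) 2 = - 11 \left(\left(- \frac{1}{3} - 10\right) - 2 \cdot 0 \cdot \frac{1}{6}\right) 2 = - 11 \left(- \frac{31}{3} - 0\right) 2 = - 11 \left(- \frac{31}{3} + 0\right) 2 = \left(-11\right) \left(- \frac{31}{3}\right) 2 = \frac{341}{3} \cdot 2 = \frac{682}{3}$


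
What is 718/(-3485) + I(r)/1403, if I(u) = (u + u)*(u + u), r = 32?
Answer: 13267206/4889455 ≈ 2.7134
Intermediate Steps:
I(u) = 4*u² (I(u) = (2*u)*(2*u) = 4*u²)
718/(-3485) + I(r)/1403 = 718/(-3485) + (4*32²)/1403 = 718*(-1/3485) + (4*1024)*(1/1403) = -718/3485 + 4096*(1/1403) = -718/3485 + 4096/1403 = 13267206/4889455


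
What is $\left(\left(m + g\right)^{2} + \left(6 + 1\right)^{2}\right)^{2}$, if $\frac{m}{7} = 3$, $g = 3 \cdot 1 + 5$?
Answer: $792100$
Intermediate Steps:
$g = 8$ ($g = 3 + 5 = 8$)
$m = 21$ ($m = 7 \cdot 3 = 21$)
$\left(\left(m + g\right)^{2} + \left(6 + 1\right)^{2}\right)^{2} = \left(\left(21 + 8\right)^{2} + \left(6 + 1\right)^{2}\right)^{2} = \left(29^{2} + 7^{2}\right)^{2} = \left(841 + 49\right)^{2} = 890^{2} = 792100$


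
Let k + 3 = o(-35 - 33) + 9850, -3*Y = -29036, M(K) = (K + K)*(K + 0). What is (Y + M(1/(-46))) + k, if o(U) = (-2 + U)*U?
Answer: 77082709/3174 ≈ 24286.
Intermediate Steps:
M(K) = 2*K² (M(K) = (2*K)*K = 2*K²)
o(U) = U*(-2 + U)
Y = 29036/3 (Y = -⅓*(-29036) = 29036/3 ≈ 9678.7)
k = 14607 (k = -3 + ((-35 - 33)*(-2 + (-35 - 33)) + 9850) = -3 + (-68*(-2 - 68) + 9850) = -3 + (-68*(-70) + 9850) = -3 + (4760 + 9850) = -3 + 14610 = 14607)
(Y + M(1/(-46))) + k = (29036/3 + 2*(1/(-46))²) + 14607 = (29036/3 + 2*(-1/46)²) + 14607 = (29036/3 + 2*(1/2116)) + 14607 = (29036/3 + 1/1058) + 14607 = 30720091/3174 + 14607 = 77082709/3174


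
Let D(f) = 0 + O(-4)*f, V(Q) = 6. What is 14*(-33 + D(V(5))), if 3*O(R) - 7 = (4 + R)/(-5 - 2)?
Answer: -266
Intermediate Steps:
O(R) = 15/7 - R/21 (O(R) = 7/3 + ((4 + R)/(-5 - 2))/3 = 7/3 + ((4 + R)/(-7))/3 = 7/3 + ((4 + R)*(-⅐))/3 = 7/3 + (-4/7 - R/7)/3 = 7/3 + (-4/21 - R/21) = 15/7 - R/21)
D(f) = 7*f/3 (D(f) = 0 + (15/7 - 1/21*(-4))*f = 0 + (15/7 + 4/21)*f = 0 + 7*f/3 = 7*f/3)
14*(-33 + D(V(5))) = 14*(-33 + (7/3)*6) = 14*(-33 + 14) = 14*(-19) = -266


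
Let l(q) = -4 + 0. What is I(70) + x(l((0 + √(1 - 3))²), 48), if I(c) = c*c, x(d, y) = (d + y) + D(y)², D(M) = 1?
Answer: 4945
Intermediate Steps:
l(q) = -4
x(d, y) = 1 + d + y (x(d, y) = (d + y) + 1² = (d + y) + 1 = 1 + d + y)
I(c) = c²
I(70) + x(l((0 + √(1 - 3))²), 48) = 70² + (1 - 4 + 48) = 4900 + 45 = 4945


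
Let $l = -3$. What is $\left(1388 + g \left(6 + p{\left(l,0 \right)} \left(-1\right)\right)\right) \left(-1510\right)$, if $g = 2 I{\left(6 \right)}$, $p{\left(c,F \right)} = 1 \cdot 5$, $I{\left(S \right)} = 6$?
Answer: $-2114000$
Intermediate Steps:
$p{\left(c,F \right)} = 5$
$g = 12$ ($g = 2 \cdot 6 = 12$)
$\left(1388 + g \left(6 + p{\left(l,0 \right)} \left(-1\right)\right)\right) \left(-1510\right) = \left(1388 + 12 \left(6 + 5 \left(-1\right)\right)\right) \left(-1510\right) = \left(1388 + 12 \left(6 - 5\right)\right) \left(-1510\right) = \left(1388 + 12 \cdot 1\right) \left(-1510\right) = \left(1388 + 12\right) \left(-1510\right) = 1400 \left(-1510\right) = -2114000$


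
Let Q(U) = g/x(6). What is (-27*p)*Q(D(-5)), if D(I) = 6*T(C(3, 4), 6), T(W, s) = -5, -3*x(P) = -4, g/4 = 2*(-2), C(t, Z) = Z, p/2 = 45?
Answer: 29160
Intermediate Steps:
p = 90 (p = 2*45 = 90)
g = -16 (g = 4*(2*(-2)) = 4*(-4) = -16)
x(P) = 4/3 (x(P) = -⅓*(-4) = 4/3)
D(I) = -30 (D(I) = 6*(-5) = -30)
Q(U) = -12 (Q(U) = -16/4/3 = -16*¾ = -12)
(-27*p)*Q(D(-5)) = -27*90*(-12) = -2430*(-12) = 29160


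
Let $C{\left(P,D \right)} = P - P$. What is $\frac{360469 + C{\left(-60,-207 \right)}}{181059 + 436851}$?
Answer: $\frac{8383}{14370} \approx 0.58337$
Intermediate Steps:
$C{\left(P,D \right)} = 0$
$\frac{360469 + C{\left(-60,-207 \right)}}{181059 + 436851} = \frac{360469 + 0}{181059 + 436851} = \frac{360469}{617910} = 360469 \cdot \frac{1}{617910} = \frac{8383}{14370}$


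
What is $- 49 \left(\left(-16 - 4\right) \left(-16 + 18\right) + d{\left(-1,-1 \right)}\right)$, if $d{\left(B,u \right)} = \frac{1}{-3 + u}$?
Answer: $\frac{7889}{4} \approx 1972.3$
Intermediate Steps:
$- 49 \left(\left(-16 - 4\right) \left(-16 + 18\right) + d{\left(-1,-1 \right)}\right) = - 49 \left(\left(-16 - 4\right) \left(-16 + 18\right) + \frac{1}{-3 - 1}\right) = - 49 \left(\left(-20\right) 2 + \frac{1}{-4}\right) = - 49 \left(-40 - \frac{1}{4}\right) = \left(-49\right) \left(- \frac{161}{4}\right) = \frac{7889}{4}$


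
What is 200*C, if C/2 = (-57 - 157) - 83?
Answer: -118800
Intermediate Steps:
C = -594 (C = 2*((-57 - 157) - 83) = 2*(-214 - 83) = 2*(-297) = -594)
200*C = 200*(-594) = -118800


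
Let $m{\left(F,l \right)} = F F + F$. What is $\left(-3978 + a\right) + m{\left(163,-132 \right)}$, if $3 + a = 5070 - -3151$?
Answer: $30972$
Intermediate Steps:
$m{\left(F,l \right)} = F + F^{2}$ ($m{\left(F,l \right)} = F^{2} + F = F + F^{2}$)
$a = 8218$ ($a = -3 + \left(5070 - -3151\right) = -3 + \left(5070 + \left(-41 + 3192\right)\right) = -3 + \left(5070 + 3151\right) = -3 + 8221 = 8218$)
$\left(-3978 + a\right) + m{\left(163,-132 \right)} = \left(-3978 + 8218\right) + 163 \left(1 + 163\right) = 4240 + 163 \cdot 164 = 4240 + 26732 = 30972$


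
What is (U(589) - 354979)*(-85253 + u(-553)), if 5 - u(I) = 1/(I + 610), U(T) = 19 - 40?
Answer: 1724993635000/57 ≈ 3.0263e+10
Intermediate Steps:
U(T) = -21
u(I) = 5 - 1/(610 + I) (u(I) = 5 - 1/(I + 610) = 5 - 1/(610 + I))
(U(589) - 354979)*(-85253 + u(-553)) = (-21 - 354979)*(-85253 + (3049 + 5*(-553))/(610 - 553)) = -355000*(-85253 + (3049 - 2765)/57) = -355000*(-85253 + (1/57)*284) = -355000*(-85253 + 284/57) = -355000*(-4859137/57) = 1724993635000/57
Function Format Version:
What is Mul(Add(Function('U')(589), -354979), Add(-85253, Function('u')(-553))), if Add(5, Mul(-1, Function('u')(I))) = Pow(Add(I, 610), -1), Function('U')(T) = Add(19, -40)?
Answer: Rational(1724993635000, 57) ≈ 3.0263e+10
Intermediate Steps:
Function('U')(T) = -21
Function('u')(I) = Add(5, Mul(-1, Pow(Add(610, I), -1))) (Function('u')(I) = Add(5, Mul(-1, Pow(Add(I, 610), -1))) = Add(5, Mul(-1, Pow(Add(610, I), -1))))
Mul(Add(Function('U')(589), -354979), Add(-85253, Function('u')(-553))) = Mul(Add(-21, -354979), Add(-85253, Mul(Pow(Add(610, -553), -1), Add(3049, Mul(5, -553))))) = Mul(-355000, Add(-85253, Mul(Pow(57, -1), Add(3049, -2765)))) = Mul(-355000, Add(-85253, Mul(Rational(1, 57), 284))) = Mul(-355000, Add(-85253, Rational(284, 57))) = Mul(-355000, Rational(-4859137, 57)) = Rational(1724993635000, 57)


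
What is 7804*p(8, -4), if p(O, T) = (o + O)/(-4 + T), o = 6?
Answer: -13657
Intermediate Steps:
p(O, T) = (6 + O)/(-4 + T)
7804*p(8, -4) = 7804*((6 + 8)/(-4 - 4)) = 7804*(14/(-8)) = 7804*(-⅛*14) = 7804*(-7/4) = -13657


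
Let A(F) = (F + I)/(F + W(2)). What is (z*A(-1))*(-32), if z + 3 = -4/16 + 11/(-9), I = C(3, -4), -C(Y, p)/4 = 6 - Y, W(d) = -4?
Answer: 16744/45 ≈ 372.09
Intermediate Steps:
C(Y, p) = -24 + 4*Y (C(Y, p) = -4*(6 - Y) = -24 + 4*Y)
I = -12 (I = -24 + 4*3 = -24 + 12 = -12)
A(F) = (-12 + F)/(-4 + F) (A(F) = (F - 12)/(F - 4) = (-12 + F)/(-4 + F))
z = -161/36 (z = -3 + (-4/16 + 11/(-9)) = -3 + (-4*1/16 + 11*(-1/9)) = -3 + (-1/4 - 11/9) = -3 - 53/36 = -161/36 ≈ -4.4722)
(z*A(-1))*(-32) = -161*(-12 - 1)/(36*(-4 - 1))*(-32) = -161*(-13)/(36*(-5))*(-32) = -(-161)*(-13)/180*(-32) = -161/36*13/5*(-32) = -2093/180*(-32) = 16744/45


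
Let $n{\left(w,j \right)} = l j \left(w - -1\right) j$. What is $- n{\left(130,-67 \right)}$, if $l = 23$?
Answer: $-13525357$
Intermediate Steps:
$n{\left(w,j \right)} = 23 j^{2} \left(1 + w\right)$ ($n{\left(w,j \right)} = 23 j \left(w - -1\right) j = 23 j \left(w + 1\right) j = 23 j \left(1 + w\right) j = 23 j^{2} \left(1 + w\right)$)
$- n{\left(130,-67 \right)} = - 23 \left(-67\right)^{2} \left(1 + 130\right) = - 23 \cdot 4489 \cdot 131 = \left(-1\right) 13525357 = -13525357$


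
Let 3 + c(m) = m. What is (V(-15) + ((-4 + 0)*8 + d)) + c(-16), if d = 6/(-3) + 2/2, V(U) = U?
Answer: -67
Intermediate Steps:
c(m) = -3 + m
d = -1 (d = 6*(-1/3) + 2*(1/2) = -2 + 1 = -1)
(V(-15) + ((-4 + 0)*8 + d)) + c(-16) = (-15 + ((-4 + 0)*8 - 1)) + (-3 - 16) = (-15 + (-4*8 - 1)) - 19 = (-15 + (-32 - 1)) - 19 = (-15 - 33) - 19 = -48 - 19 = -67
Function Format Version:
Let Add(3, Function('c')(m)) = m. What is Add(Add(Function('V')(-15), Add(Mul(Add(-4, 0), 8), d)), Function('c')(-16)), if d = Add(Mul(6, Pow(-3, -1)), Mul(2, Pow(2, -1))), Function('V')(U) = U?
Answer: -67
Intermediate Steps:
Function('c')(m) = Add(-3, m)
d = -1 (d = Add(Mul(6, Rational(-1, 3)), Mul(2, Rational(1, 2))) = Add(-2, 1) = -1)
Add(Add(Function('V')(-15), Add(Mul(Add(-4, 0), 8), d)), Function('c')(-16)) = Add(Add(-15, Add(Mul(Add(-4, 0), 8), -1)), Add(-3, -16)) = Add(Add(-15, Add(Mul(-4, 8), -1)), -19) = Add(Add(-15, Add(-32, -1)), -19) = Add(Add(-15, -33), -19) = Add(-48, -19) = -67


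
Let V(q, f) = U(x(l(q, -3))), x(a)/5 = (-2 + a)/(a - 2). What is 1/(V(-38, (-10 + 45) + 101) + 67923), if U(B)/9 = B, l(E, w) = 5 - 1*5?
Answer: 1/67968 ≈ 1.4713e-5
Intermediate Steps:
l(E, w) = 0 (l(E, w) = 5 - 5 = 0)
x(a) = 5 (x(a) = 5*((-2 + a)/(a - 2)) = 5*((-2 + a)/(-2 + a)) = 5*1 = 5)
U(B) = 9*B
V(q, f) = 45 (V(q, f) = 9*5 = 45)
1/(V(-38, (-10 + 45) + 101) + 67923) = 1/(45 + 67923) = 1/67968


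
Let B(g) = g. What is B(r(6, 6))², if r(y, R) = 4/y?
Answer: 4/9 ≈ 0.44444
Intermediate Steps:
B(r(6, 6))² = (4/6)² = (4*(⅙))² = (⅔)² = 4/9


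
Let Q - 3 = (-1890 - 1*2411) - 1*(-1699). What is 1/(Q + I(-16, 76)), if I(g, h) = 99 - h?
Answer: -1/2576 ≈ -0.00038820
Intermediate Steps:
Q = -2599 (Q = 3 + ((-1890 - 1*2411) - 1*(-1699)) = 3 + ((-1890 - 2411) + 1699) = 3 + (-4301 + 1699) = 3 - 2602 = -2599)
1/(Q + I(-16, 76)) = 1/(-2599 + (99 - 1*76)) = 1/(-2599 + (99 - 76)) = 1/(-2599 + 23) = 1/(-2576) = -1/2576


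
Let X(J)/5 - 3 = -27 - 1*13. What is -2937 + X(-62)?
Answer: -3122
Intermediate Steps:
X(J) = -185 (X(J) = 15 + 5*(-27 - 1*13) = 15 + 5*(-27 - 13) = 15 + 5*(-40) = 15 - 200 = -185)
-2937 + X(-62) = -2937 - 185 = -3122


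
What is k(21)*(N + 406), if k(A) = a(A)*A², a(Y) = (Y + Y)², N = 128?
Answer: 415411416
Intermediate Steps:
a(Y) = 4*Y² (a(Y) = (2*Y)² = 4*Y²)
k(A) = 4*A⁴ (k(A) = (4*A²)*A² = 4*A⁴)
k(21)*(N + 406) = (4*21⁴)*(128 + 406) = (4*194481)*534 = 777924*534 = 415411416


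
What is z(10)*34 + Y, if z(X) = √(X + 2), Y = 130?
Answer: 130 + 68*√3 ≈ 247.78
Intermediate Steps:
z(X) = √(2 + X)
z(10)*34 + Y = √(2 + 10)*34 + 130 = √12*34 + 130 = (2*√3)*34 + 130 = 68*√3 + 130 = 130 + 68*√3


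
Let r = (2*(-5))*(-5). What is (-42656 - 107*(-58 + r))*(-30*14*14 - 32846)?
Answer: 1618746800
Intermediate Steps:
r = 50 (r = -10*(-5) = 50)
(-42656 - 107*(-58 + r))*(-30*14*14 - 32846) = (-42656 - 107*(-58 + 50))*(-30*14*14 - 32846) = (-42656 - 107*(-8))*(-420*14 - 32846) = (-42656 + 856)*(-5880 - 32846) = -41800*(-38726) = 1618746800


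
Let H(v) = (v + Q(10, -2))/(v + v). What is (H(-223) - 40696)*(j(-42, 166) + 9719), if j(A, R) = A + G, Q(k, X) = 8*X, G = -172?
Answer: -172517432385/446 ≈ -3.8681e+8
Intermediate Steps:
j(A, R) = -172 + A (j(A, R) = A - 172 = -172 + A)
H(v) = (-16 + v)/(2*v) (H(v) = (v + 8*(-2))/(v + v) = (v - 16)/((2*v)) = (-16 + v)*(1/(2*v)) = (-16 + v)/(2*v))
(H(-223) - 40696)*(j(-42, 166) + 9719) = ((½)*(-16 - 223)/(-223) - 40696)*((-172 - 42) + 9719) = ((½)*(-1/223)*(-239) - 40696)*(-214 + 9719) = (239/446 - 40696)*9505 = -18150177/446*9505 = -172517432385/446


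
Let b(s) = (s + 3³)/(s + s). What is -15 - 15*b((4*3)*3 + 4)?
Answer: -441/16 ≈ -27.563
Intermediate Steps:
b(s) = (27 + s)/(2*s) (b(s) = (s + 27)/((2*s)) = (27 + s)*(1/(2*s)) = (27 + s)/(2*s))
-15 - 15*b((4*3)*3 + 4) = -15 - 15*(27 + ((4*3)*3 + 4))/(2*((4*3)*3 + 4)) = -15 - 15*(27 + (12*3 + 4))/(2*(12*3 + 4)) = -15 - 15*(27 + (36 + 4))/(2*(36 + 4)) = -15 - 15*(27 + 40)/(2*40) = -15 - 15*67/(2*40) = -15 - 15*67/80 = -15 - 201/16 = -441/16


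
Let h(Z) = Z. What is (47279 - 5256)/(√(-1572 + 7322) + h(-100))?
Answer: -84046/85 - 42023*√230/850 ≈ -1738.6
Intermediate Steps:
(47279 - 5256)/(√(-1572 + 7322) + h(-100)) = (47279 - 5256)/(√(-1572 + 7322) - 100) = 42023/(√5750 - 100) = 42023/(5*√230 - 100) = 42023/(-100 + 5*√230)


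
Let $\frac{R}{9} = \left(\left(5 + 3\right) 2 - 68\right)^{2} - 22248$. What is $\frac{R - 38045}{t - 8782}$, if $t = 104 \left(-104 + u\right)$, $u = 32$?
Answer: $\frac{213941}{16270} \approx 13.149$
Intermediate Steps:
$t = -7488$ ($t = 104 \left(-104 + 32\right) = 104 \left(-72\right) = -7488$)
$R = -175896$ ($R = 9 \left(\left(\left(5 + 3\right) 2 - 68\right)^{2} - 22248\right) = 9 \left(\left(8 \cdot 2 - 68\right)^{2} - 22248\right) = 9 \left(\left(16 - 68\right)^{2} - 22248\right) = 9 \left(\left(-52\right)^{2} - 22248\right) = 9 \left(2704 - 22248\right) = 9 \left(-19544\right) = -175896$)
$\frac{R - 38045}{t - 8782} = \frac{-175896 - 38045}{-7488 - 8782} = - \frac{213941}{-16270} = \left(-213941\right) \left(- \frac{1}{16270}\right) = \frac{213941}{16270}$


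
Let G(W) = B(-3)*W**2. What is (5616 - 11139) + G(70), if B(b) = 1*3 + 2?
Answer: 18977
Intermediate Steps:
B(b) = 5 (B(b) = 3 + 2 = 5)
G(W) = 5*W**2
(5616 - 11139) + G(70) = (5616 - 11139) + 5*70**2 = -5523 + 5*4900 = -5523 + 24500 = 18977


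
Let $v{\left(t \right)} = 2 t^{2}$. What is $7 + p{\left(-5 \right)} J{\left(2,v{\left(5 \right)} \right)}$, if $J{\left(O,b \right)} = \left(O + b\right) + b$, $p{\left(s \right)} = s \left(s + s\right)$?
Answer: $5107$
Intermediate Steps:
$p{\left(s \right)} = 2 s^{2}$ ($p{\left(s \right)} = s 2 s = 2 s^{2}$)
$J{\left(O,b \right)} = O + 2 b$
$7 + p{\left(-5 \right)} J{\left(2,v{\left(5 \right)} \right)} = 7 + 2 \left(-5\right)^{2} \left(2 + 2 \cdot 2 \cdot 5^{2}\right) = 7 + 2 \cdot 25 \left(2 + 2 \cdot 2 \cdot 25\right) = 7 + 50 \left(2 + 2 \cdot 50\right) = 7 + 50 \left(2 + 100\right) = 7 + 50 \cdot 102 = 7 + 5100 = 5107$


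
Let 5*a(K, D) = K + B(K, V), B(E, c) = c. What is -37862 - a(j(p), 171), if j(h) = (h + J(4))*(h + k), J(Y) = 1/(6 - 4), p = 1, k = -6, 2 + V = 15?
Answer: -378631/10 ≈ -37863.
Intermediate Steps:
V = 13 (V = -2 + 15 = 13)
J(Y) = ½ (J(Y) = 1/2 = ½)
j(h) = (½ + h)*(-6 + h) (j(h) = (h + ½)*(h - 6) = (½ + h)*(-6 + h))
a(K, D) = 13/5 + K/5 (a(K, D) = (K + 13)/5 = (13 + K)/5 = 13/5 + K/5)
-37862 - a(j(p), 171) = -37862 - (13/5 + (-3 + 1² - 11/2*1)/5) = -37862 - (13/5 + (-3 + 1 - 11/2)/5) = -37862 - (13/5 + (⅕)*(-15/2)) = -37862 - (13/5 - 3/2) = -37862 - 1*11/10 = -37862 - 11/10 = -378631/10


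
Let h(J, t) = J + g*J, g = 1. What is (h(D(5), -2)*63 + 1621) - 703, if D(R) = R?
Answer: 1548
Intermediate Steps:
h(J, t) = 2*J (h(J, t) = J + 1*J = J + J = 2*J)
(h(D(5), -2)*63 + 1621) - 703 = ((2*5)*63 + 1621) - 703 = (10*63 + 1621) - 703 = (630 + 1621) - 703 = 2251 - 703 = 1548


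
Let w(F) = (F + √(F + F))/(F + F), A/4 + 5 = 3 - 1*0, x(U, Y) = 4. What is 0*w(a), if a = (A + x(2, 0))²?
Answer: 0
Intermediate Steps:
A = -8 (A = -20 + 4*(3 - 1*0) = -20 + 4*(3 + 0) = -20 + 4*3 = -20 + 12 = -8)
a = 16 (a = (-8 + 4)² = (-4)² = 16)
w(F) = (F + √2*√F)/(2*F) (w(F) = (F + √(2*F))/((2*F)) = (F + √2*√F)*(1/(2*F)) = (F + √2*√F)/(2*F))
0*w(a) = 0*(½ + √2/(2*√16)) = 0*(½ + (½)*√2*(¼)) = 0*(½ + √2/8) = 0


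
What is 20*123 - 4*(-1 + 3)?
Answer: 2452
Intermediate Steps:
20*123 - 4*(-1 + 3) = 2460 - 4*2 = 2460 - 8 = 2452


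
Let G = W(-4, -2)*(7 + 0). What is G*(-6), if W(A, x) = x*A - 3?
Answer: -210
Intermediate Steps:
W(A, x) = -3 + A*x (W(A, x) = A*x - 3 = -3 + A*x)
G = 35 (G = (-3 - 4*(-2))*(7 + 0) = (-3 + 8)*7 = 5*7 = 35)
G*(-6) = 35*(-6) = -210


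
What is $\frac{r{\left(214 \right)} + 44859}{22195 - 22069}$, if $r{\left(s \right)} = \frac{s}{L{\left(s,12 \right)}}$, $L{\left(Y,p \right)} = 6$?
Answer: $\frac{67342}{189} \approx 356.31$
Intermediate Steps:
$r{\left(s \right)} = \frac{s}{6}$
$\frac{r{\left(214 \right)} + 44859}{22195 - 22069} = \frac{\frac{1}{6} \cdot 214 + 44859}{22195 - 22069} = \frac{\frac{107}{3} + 44859}{126} = \frac{134684}{3} \cdot \frac{1}{126} = \frac{67342}{189}$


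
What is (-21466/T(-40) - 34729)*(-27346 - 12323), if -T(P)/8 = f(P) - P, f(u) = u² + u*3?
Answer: 8375775614703/6080 ≈ 1.3776e+9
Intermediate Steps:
f(u) = u² + 3*u
T(P) = 8*P - 8*P*(3 + P) (T(P) = -8*(P*(3 + P) - P) = -8*(-P + P*(3 + P)) = 8*P - 8*P*(3 + P))
(-21466/T(-40) - 34729)*(-27346 - 12323) = (-21466*(-1/(320*(-2 - 1*(-40)))) - 34729)*(-27346 - 12323) = (-21466*(-1/(320*(-2 + 40))) - 34729)*(-39669) = (-21466/(8*(-40)*38) - 34729)*(-39669) = (-21466/(-12160) - 34729)*(-39669) = (-21466*(-1/12160) - 34729)*(-39669) = (10733/6080 - 34729)*(-39669) = -211141587/6080*(-39669) = 8375775614703/6080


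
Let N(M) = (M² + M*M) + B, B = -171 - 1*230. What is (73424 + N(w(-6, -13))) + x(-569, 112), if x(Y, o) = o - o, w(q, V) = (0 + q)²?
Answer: 75615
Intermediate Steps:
w(q, V) = q²
B = -401 (B = -171 - 230 = -401)
x(Y, o) = 0
N(M) = -401 + 2*M² (N(M) = (M² + M*M) - 401 = (M² + M²) - 401 = 2*M² - 401 = -401 + 2*M²)
(73424 + N(w(-6, -13))) + x(-569, 112) = (73424 + (-401 + 2*((-6)²)²)) + 0 = (73424 + (-401 + 2*36²)) + 0 = (73424 + (-401 + 2*1296)) + 0 = (73424 + (-401 + 2592)) + 0 = (73424 + 2191) + 0 = 75615 + 0 = 75615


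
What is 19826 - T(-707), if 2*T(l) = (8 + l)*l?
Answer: -454541/2 ≈ -2.2727e+5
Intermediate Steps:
T(l) = l*(8 + l)/2 (T(l) = ((8 + l)*l)/2 = (l*(8 + l))/2 = l*(8 + l)/2)
19826 - T(-707) = 19826 - (-707)*(8 - 707)/2 = 19826 - (-707)*(-699)/2 = 19826 - 1*494193/2 = 19826 - 494193/2 = -454541/2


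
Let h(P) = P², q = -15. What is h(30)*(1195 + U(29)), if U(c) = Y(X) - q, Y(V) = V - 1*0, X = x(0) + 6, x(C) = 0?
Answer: 1094400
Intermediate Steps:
X = 6 (X = 0 + 6 = 6)
Y(V) = V (Y(V) = V + 0 = V)
U(c) = 21 (U(c) = 6 - 1*(-15) = 6 + 15 = 21)
h(30)*(1195 + U(29)) = 30²*(1195 + 21) = 900*1216 = 1094400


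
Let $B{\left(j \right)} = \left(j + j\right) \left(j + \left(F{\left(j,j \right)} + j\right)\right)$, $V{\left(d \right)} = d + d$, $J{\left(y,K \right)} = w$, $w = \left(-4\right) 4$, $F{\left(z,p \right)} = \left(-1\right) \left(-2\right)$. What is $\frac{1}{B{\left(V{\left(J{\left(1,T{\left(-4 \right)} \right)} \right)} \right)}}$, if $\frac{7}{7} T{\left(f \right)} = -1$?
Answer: $\frac{1}{3968} \approx 0.00025202$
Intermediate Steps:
$F{\left(z,p \right)} = 2$
$T{\left(f \right)} = -1$
$w = -16$
$J{\left(y,K \right)} = -16$
$V{\left(d \right)} = 2 d$
$B{\left(j \right)} = 2 j \left(2 + 2 j\right)$ ($B{\left(j \right)} = \left(j + j\right) \left(j + \left(2 + j\right)\right) = 2 j \left(2 + 2 j\right)$)
$\frac{1}{B{\left(V{\left(J{\left(1,T{\left(-4 \right)} \right)} \right)} \right)}} = \frac{1}{4 \cdot 2 \left(-16\right) \left(1 + 2 \left(-16\right)\right)} = \frac{1}{4 \left(-32\right) \left(1 - 32\right)} = \frac{1}{4 \left(-32\right) \left(-31\right)} = \frac{1}{3968}$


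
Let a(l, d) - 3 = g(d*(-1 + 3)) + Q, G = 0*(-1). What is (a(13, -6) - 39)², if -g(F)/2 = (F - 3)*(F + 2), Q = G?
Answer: 112896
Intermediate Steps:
G = 0
Q = 0
g(F) = -2*(-3 + F)*(2 + F) (g(F) = -2*(F - 3)*(F + 2) = -2*(-3 + F)*(2 + F))
a(l, d) = 15 - 8*d² + 4*d (a(l, d) = 3 + ((12 - 2*d²*(-1 + 3)² + 2*(d*(-1 + 3))) + 0) = 3 + ((12 - 2*4*d² + 2*(d*2)) + 0) = 3 + ((12 - 2*4*d² + 2*(2*d)) + 0) = 3 + ((12 - 8*d² + 4*d) + 0) = 3 + (12 - 8*d² + 4*d) = 15 - 8*d² + 4*d)
(a(13, -6) - 39)² = ((15 - 8*(-6)² + 4*(-6)) - 39)² = ((15 - 8*36 - 24) - 39)² = ((15 - 288 - 24) - 39)² = (-297 - 39)² = (-336)² = 112896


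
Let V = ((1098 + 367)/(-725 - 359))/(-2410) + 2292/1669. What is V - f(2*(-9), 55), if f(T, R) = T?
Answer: 16894616009/872032472 ≈ 19.374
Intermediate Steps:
V = 1198031513/872032472 (V = (1465/(-1084))*(-1/2410) + 2292*(1/1669) = (1465*(-1/1084))*(-1/2410) + 2292/1669 = -1465/1084*(-1/2410) + 2292/1669 = 293/522488 + 2292/1669 = 1198031513/872032472 ≈ 1.3738)
V - f(2*(-9), 55) = 1198031513/872032472 - 2*(-9) = 1198031513/872032472 - 1*(-18) = 1198031513/872032472 + 18 = 16894616009/872032472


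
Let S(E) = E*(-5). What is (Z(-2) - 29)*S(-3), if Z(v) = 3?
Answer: -390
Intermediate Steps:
S(E) = -5*E
(Z(-2) - 29)*S(-3) = (3 - 29)*(-5*(-3)) = -26*15 = -390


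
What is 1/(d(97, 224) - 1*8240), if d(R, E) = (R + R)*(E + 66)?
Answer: 1/48020 ≈ 2.0825e-5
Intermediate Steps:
d(R, E) = 2*R*(66 + E) (d(R, E) = (2*R)*(66 + E) = 2*R*(66 + E))
1/(d(97, 224) - 1*8240) = 1/(2*97*(66 + 224) - 1*8240) = 1/(2*97*290 - 8240) = 1/(56260 - 8240) = 1/48020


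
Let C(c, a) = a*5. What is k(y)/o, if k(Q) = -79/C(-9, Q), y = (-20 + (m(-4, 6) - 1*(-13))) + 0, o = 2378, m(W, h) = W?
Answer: 79/130790 ≈ 0.00060402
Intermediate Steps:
C(c, a) = 5*a
y = -11 (y = (-20 + (-4 - 1*(-13))) + 0 = (-20 + (-4 + 13)) + 0 = (-20 + 9) + 0 = -11 + 0 = -11)
k(Q) = -79/(5*Q) (k(Q) = -79*1/(5*Q) = -79/(5*Q))
k(y)/o = -79/5/(-11)/2378 = -79/5*(-1/11)*(1/2378) = (79/55)*(1/2378) = 79/130790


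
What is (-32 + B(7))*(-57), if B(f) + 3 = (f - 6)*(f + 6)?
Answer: 1254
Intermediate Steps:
B(f) = -3 + (-6 + f)*(6 + f) (B(f) = -3 + (f - 6)*(f + 6) = -3 + (-6 + f)*(6 + f))
(-32 + B(7))*(-57) = (-32 + (-39 + 7²))*(-57) = (-32 + (-39 + 49))*(-57) = (-32 + 10)*(-57) = -22*(-57) = 1254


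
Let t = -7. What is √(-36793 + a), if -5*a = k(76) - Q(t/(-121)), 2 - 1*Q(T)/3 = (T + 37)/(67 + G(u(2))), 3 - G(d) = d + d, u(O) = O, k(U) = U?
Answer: I*√13472405485/605 ≈ 191.85*I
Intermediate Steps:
G(d) = 3 - 2*d (G(d) = 3 - (d + d) = 3 - 2*d)
Q(T) = 95/22 - T/22 (Q(T) = 6 - 3*(T + 37)/(67 + (3 - 2*2)) = 6 - 3*(37 + T)/(67 + (3 - 4)) = 6 - 3*(37 + T)/(67 - 1) = 6 - 3*(37 + T)/66 = 6 - 3*(37/66 + T/66) = 6 + (-37/22 - T/22) = 95/22 - T/22)
a = -95412/6655 (a = -(76 - (95/22 - (-7)/(22*(-121))))/5 = -(76 - (95/22 - (-7)*(-1)/(22*121)))/5 = -(76 - (95/22 - 1/22*7/121))/5 = -(76 - (95/22 - 7/2662))/5 = -(76 - 1*5744/1331)/5 = -(76 - 5744/1331)/5 = -⅕*95412/1331 = -95412/6655 ≈ -14.337)
√(-36793 + a) = √(-36793 - 95412/6655) = √(-244952827/6655) = I*√13472405485/605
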